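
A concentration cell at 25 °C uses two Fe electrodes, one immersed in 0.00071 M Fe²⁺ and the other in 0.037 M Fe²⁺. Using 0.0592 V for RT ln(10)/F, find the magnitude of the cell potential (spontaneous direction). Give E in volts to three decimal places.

+0.051 V

For a concentration cell E°cell = 0. The 0.037 M side is the cathode (reduction is favoured where [Fe²⁺] is higher).
With n = 2, E = −(0.0592/2) log([Fe²⁺]ₐₙ/[Fe²⁺]꜀ₐₜ) = −(0.0592/2) log(0.00071/0.037) = −(0.0592/2)(-1.717) = +0.051 V.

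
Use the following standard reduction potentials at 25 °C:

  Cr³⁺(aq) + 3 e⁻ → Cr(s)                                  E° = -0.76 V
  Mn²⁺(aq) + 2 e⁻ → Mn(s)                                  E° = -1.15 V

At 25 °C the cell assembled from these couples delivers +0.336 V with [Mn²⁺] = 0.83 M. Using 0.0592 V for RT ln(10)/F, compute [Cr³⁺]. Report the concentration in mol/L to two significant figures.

0.0014 M

Cr³⁺/Cr is the cathode, Mn²⁺/Mn the anode: E°cell = +0.39 V, n = 6.
Overall reaction: 2 Cr³⁺(aq) + 3 Mn(s) → 2 Cr(s) + 3 Mn²⁺(aq); Q = [Mn²⁺]^3/[Cr³⁺]^2.
From E = E° − (0.0592/n) log Q: log Q = (E° − E)·n/0.0592 = (+0.39 − (+0.336))·6/0.0592 = 5.4730.
So 2·log[Cr³⁺] = 3·log(0.83) − log Q = -0.2428 − (5.4730) = -5.7158; log[Cr³⁺] = -5.7158 / 2 = -2.8579; [Cr³⁺] = 10^(-2.8579) ≈ 0.0014 M.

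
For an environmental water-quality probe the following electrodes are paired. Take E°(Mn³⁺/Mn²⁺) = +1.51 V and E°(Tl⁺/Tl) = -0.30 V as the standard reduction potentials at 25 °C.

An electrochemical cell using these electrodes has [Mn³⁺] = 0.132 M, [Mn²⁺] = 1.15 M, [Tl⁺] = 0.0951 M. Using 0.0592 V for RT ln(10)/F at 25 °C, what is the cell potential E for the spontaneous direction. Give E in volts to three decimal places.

+1.815 V

Mn³⁺/Mn²⁺ is the cathode (higher E°), Tl⁺/Tl the anode: E°cell = +1.51 − (-0.30) = +1.81 V, n = 1.
Overall: Mn³⁺(aq) + Tl(s) → Mn²⁺(aq) + Tl⁺(aq)
Q = [Mn²⁺]·[Tl⁺] / ([Mn³⁺]); log Q = -0.082.
E = E° − (0.0592/n) log Q = +1.81 − (0.0592/1)(-0.082) = +1.815 V.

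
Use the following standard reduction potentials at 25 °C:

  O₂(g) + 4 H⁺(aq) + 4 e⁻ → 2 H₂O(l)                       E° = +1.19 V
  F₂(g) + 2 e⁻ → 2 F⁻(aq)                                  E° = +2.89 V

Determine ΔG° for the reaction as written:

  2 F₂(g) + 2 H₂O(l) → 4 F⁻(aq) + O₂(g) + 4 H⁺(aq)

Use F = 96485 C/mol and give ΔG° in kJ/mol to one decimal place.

As written, F₂/F⁻ is reduced (cathode) and O₂/H₂O is oxidised (anode), so E°cell = (+2.89) − (+1.19) = +1.70 V.
Balancing electrons gives n = 4.
ΔG° = −nFE° = −(4)(96485)(+1.70) = -656,098 J = -656.1 kJ/mol.

-656.1 kJ/mol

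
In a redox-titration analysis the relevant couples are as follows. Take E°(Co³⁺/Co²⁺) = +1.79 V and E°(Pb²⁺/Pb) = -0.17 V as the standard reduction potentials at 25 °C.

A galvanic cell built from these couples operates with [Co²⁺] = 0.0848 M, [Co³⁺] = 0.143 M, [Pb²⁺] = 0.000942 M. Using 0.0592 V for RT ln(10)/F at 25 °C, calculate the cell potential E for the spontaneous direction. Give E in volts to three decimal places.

Co³⁺/Co²⁺ is the cathode (higher E°), Pb²⁺/Pb the anode: E°cell = +1.79 − (-0.17) = +1.96 V, n = 2.
Overall: 2 Co³⁺(aq) + Pb(s) → 2 Co²⁺(aq) + Pb²⁺(aq)
Q = [Co²⁺]^2·[Pb²⁺] / ([Co³⁺]^2); log Q = -3.480.
E = E° − (0.0592/n) log Q = +1.96 − (0.0592/2)(-3.480) = +2.063 V.

+2.063 V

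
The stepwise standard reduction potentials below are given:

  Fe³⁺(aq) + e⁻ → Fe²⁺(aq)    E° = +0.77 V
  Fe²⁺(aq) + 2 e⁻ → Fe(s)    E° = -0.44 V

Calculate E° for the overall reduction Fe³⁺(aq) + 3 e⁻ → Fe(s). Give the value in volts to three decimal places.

Adding the free-energy changes (−nFE°) of the two steps gives −n₃FE°₃ = −n₁FE°₁ − n₂FE°₂.
E°₃ = (1×+0.77 + 2×-0.44) / 3 = (-0.110) / 3 = -0.037 V.

-0.037 V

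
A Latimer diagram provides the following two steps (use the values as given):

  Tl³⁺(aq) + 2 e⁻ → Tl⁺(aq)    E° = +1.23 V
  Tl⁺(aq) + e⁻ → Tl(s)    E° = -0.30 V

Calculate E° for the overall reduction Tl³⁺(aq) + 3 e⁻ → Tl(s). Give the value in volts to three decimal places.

+0.720 V

Since ΔG° = −nFE° is additive over sequential reductions, n₃E°₃ = n₁E°₁ + n₂E°₂.
E°₃ = (2×+1.23 + 1×-0.30) / 3 = (+2.160) / 3 = +0.720 V.
Simply averaging or adding the two E° values would be wrong; the electron-weighted sum is required.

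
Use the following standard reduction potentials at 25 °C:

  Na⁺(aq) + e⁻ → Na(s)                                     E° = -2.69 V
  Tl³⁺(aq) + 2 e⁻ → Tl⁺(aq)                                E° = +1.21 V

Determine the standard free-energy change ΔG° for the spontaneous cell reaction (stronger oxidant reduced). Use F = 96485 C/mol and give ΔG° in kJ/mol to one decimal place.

Tl³⁺/Tl⁺ (E° = +1.21 V) is the cathode; Na⁺/Na (E° = -2.69 V) is the anode, so E°cell = +3.90 V.
Balancing electrons gives n = 2 (lcm of 2 and 1).
ΔG° = −nFE° = −(2)(96485)(+3.90) = -752,583 J = -752.6 kJ/mol.

-752.6 kJ/mol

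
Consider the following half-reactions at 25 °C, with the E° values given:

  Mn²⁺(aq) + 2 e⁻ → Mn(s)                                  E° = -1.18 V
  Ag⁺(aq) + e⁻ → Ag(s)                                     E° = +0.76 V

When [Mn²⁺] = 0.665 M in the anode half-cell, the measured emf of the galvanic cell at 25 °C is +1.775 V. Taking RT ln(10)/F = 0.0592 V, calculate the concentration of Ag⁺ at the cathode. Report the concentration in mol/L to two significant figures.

0.0013 M

Ag⁺/Ag is the cathode, Mn²⁺/Mn the anode: E°cell = +1.94 V, n = 2.
Overall reaction: 2 Ag⁺(aq) + Mn(s) → 2 Ag(s) + Mn²⁺(aq); Q = [Mn²⁺]^1/[Ag⁺]^2.
From E = E° − (0.0592/n) log Q: log Q = (E° − E)·n/0.0592 = (+1.94 − (+1.775))·2/0.0592 = 5.5743.
So 2·log[Ag⁺] = 1·log(0.665) − log Q = -0.1772 − (5.5743) = -5.7515; log[Ag⁺] = -5.7515 / 2 = -2.8758; [Ag⁺] = 10^(-2.8758) ≈ 0.0013 M.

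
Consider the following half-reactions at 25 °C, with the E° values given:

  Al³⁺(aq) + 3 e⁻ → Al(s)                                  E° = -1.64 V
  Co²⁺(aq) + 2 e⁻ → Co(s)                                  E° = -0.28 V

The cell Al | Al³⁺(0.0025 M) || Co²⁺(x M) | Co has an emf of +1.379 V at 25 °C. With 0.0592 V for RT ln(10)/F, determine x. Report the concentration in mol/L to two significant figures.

0.081 M

Co²⁺/Co is the cathode, Al³⁺/Al the anode: E°cell = +1.36 V, n = 6.
Overall reaction: 3 Co²⁺(aq) + 2 Al(s) → 3 Co(s) + 2 Al³⁺(aq); Q = [Al³⁺]^2/[Co²⁺]^3.
From E = E° − (0.0592/n) log Q: log Q = (E° − E)·n/0.0592 = (+1.36 − (+1.379))·6/0.0592 = -1.9257.
So 3·log[Co²⁺] = 2·log(0.0025) − log Q = -5.2041 − (-1.9257) = -3.2784; log[Co²⁺] = -3.2784 / 3 = -1.0928; [Co²⁺] = 10^(-1.0928) ≈ 0.081 M.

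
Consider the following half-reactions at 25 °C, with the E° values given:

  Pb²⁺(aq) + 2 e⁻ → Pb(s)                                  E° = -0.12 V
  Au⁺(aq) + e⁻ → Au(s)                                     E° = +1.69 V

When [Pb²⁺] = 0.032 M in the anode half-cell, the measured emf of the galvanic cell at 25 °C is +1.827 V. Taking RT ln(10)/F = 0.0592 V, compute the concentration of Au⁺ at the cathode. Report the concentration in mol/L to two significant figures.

Au⁺/Au is the cathode, Pb²⁺/Pb the anode: E°cell = +1.81 V, n = 2.
Overall reaction: 2 Au⁺(aq) + Pb(s) → 2 Au(s) + Pb²⁺(aq); Q = [Pb²⁺]^1/[Au⁺]^2.
From E = E° − (0.0592/n) log Q: log Q = (E° − E)·n/0.0592 = (+1.81 − (+1.827))·2/0.0592 = -0.5743.
So 2·log[Au⁺] = 1·log(0.032) − log Q = -1.4949 − (-0.5743) = -0.9206; log[Au⁺] = -0.9206 / 2 = -0.4603; [Au⁺] = 10^(-0.4603) ≈ 0.35 M.

0.35 M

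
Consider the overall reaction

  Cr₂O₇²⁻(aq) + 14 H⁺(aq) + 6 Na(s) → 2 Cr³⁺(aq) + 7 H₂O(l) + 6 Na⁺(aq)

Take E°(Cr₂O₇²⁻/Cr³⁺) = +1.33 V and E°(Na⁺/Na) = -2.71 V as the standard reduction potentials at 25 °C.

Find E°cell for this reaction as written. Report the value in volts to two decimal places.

The Cr₂O₇²⁻/Cr³⁺ couple has the higher reduction potential, so it is the cathode; Na⁺/Na is oxidised at the anode.
E°cell = E°(cathode) − E°(anode) = (+1.33) − (-2.71) = +4.04 V.
Since E°cell > 0, the reaction is spontaneous under standard conditions.

+4.04 V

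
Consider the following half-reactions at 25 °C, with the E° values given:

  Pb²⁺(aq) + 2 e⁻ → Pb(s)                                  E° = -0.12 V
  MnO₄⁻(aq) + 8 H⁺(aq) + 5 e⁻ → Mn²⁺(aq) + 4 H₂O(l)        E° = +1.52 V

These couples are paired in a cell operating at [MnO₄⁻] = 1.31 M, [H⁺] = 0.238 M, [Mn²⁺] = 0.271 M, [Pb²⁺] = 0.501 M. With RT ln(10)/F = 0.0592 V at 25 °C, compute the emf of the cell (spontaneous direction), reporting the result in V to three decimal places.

MnO₄⁻/Mn²⁺ is the cathode (higher E°), Pb²⁺/Pb the anode: E°cell = +1.52 − (-0.12) = +1.64 V, n = 10.
Overall: 2 MnO₄⁻(aq) + 16 H⁺(aq) + 5 Pb(s) → 2 Mn²⁺(aq) + 8 H₂O(l) + 5 Pb²⁺(aq)
Q = [Mn²⁺]^2·[Pb²⁺]^5 / ([MnO₄⁻]^2·[H⁺]^16); log Q = 7.105.
E = E° − (0.0592/n) log Q = +1.64 − (0.0592/10)(7.105) = +1.598 V.

+1.598 V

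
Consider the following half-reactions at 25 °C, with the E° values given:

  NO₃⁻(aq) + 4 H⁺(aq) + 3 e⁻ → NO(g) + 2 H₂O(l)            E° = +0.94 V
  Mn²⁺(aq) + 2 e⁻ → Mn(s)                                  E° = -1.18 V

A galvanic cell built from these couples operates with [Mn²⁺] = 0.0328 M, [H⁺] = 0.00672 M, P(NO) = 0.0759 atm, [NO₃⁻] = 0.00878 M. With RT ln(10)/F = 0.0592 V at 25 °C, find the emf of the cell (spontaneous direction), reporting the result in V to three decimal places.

NO₃⁻/NO is the cathode (higher E°), Mn²⁺/Mn the anode: E°cell = +0.94 − (-1.18) = +2.12 V, n = 6.
Overall: 2 NO₃⁻(aq) + 8 H⁺(aq) + 3 Mn(s) → 2 NO(g) + 4 H₂O(l) + 3 Mn²⁺(aq)
Q = P(NO)^2·[Mn²⁺]^3 / ([NO₃⁻]^2·[H⁺]^8); log Q = 14.802.
E = E° − (0.0592/n) log Q = +2.12 − (0.0592/6)(14.802) = +1.974 V.

+1.974 V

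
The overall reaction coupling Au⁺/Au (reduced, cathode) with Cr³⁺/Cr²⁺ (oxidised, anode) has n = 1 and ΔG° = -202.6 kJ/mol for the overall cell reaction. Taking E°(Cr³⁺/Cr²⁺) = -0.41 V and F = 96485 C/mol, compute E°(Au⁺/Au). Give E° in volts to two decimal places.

E°cell = −ΔG°/(nF) = −(-202.6×10³)/((1)(96485)) = +2.100 V.
Since Au⁺/Au is the cathode and Cr³⁺/Cr²⁺ the anode, E°cell = E°(Au⁺/Au) − E°(Cr³⁺/Cr²⁺).
So E°(Au⁺/Au) = E°cell + E°(Cr³⁺/Cr²⁺) = +2.100 + (-0.41) = +1.69 V.

+1.69 V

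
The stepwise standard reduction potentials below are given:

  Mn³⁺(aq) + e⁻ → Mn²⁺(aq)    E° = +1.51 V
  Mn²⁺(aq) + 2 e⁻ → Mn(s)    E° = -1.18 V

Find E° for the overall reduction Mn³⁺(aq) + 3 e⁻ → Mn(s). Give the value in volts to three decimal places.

Adding the free-energy changes (−nFE°) of the two steps gives −n₃FE°₃ = −n₁FE°₁ − n₂FE°₂.
E°₃ = (1×+1.51 + 2×-1.18) / 3 = (-0.850) / 3 = -0.283 V.

-0.283 V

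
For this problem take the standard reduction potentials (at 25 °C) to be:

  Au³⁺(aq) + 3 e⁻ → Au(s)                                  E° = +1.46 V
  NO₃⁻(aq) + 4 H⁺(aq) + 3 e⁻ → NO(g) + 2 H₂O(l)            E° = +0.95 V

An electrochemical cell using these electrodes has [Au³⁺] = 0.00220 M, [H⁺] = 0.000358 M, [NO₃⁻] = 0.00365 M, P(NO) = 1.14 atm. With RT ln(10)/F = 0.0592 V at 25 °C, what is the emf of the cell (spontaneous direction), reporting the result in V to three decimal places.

+0.779 V

Au³⁺/Au is the cathode (higher E°), NO₃⁻/NO the anode: E°cell = +1.46 − (+0.95) = +0.51 V, n = 3.
Overall: Au³⁺(aq) + NO(g) + 2 H₂O(l) → Au(s) + NO₃⁻(aq) + 4 H⁺(aq)
Q = [NO₃⁻]·[H⁺]^4 / ([Au³⁺]·P(NO)); log Q = -13.622.
E = E° − (0.0592/n) log Q = +0.51 − (0.0592/3)(-13.622) = +0.779 V.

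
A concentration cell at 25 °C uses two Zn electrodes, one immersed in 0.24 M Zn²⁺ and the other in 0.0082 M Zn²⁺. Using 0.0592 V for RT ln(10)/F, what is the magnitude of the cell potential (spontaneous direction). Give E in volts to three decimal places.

+0.043 V

For a concentration cell E°cell = 0. The 0.24 M side is the cathode (reduction is favoured where [Zn²⁺] is higher).
With n = 2, E = −(0.0592/2) log([Zn²⁺]ₐₙ/[Zn²⁺]꜀ₐₜ) = −(0.0592/2) log(0.0082/0.24) = −(0.0592/2)(-1.466) = +0.043 V.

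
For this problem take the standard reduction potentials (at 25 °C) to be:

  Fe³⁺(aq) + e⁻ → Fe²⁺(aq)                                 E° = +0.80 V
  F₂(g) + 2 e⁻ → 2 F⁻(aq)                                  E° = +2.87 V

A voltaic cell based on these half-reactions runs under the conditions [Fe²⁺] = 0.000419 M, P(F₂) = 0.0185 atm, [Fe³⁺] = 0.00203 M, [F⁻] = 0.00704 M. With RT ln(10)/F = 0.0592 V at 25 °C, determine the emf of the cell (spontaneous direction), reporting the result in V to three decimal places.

F₂/F⁻ is the cathode (higher E°), Fe³⁺/Fe²⁺ the anode: E°cell = +2.87 − (+0.80) = +2.07 V, n = 2.
Overall: F₂(g) + 2 Fe²⁺(aq) → 2 F⁻(aq) + 2 Fe³⁺(aq)
Q = [F⁻]^2·[Fe³⁺]^2 / (P(F₂)·[Fe²⁺]^2); log Q = -1.201.
E = E° − (0.0592/n) log Q = +2.07 − (0.0592/2)(-1.201) = +2.106 V.

+2.106 V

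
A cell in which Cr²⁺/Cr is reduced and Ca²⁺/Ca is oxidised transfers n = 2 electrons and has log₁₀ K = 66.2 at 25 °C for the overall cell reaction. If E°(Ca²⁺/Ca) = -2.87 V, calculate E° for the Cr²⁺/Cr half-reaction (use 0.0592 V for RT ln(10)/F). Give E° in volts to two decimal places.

E°cell = (0.0592/n)·log K = (0.0592/2)(66.2) = +1.960 V.
Since Cr²⁺/Cr is the cathode and Ca²⁺/Ca the anode, E°cell = E°(Cr²⁺/Cr) − E°(Ca²⁺/Ca).
So E°(Cr²⁺/Cr) = E°cell + E°(Ca²⁺/Ca) = +1.960 + (-2.87) = -0.91 V.

-0.91 V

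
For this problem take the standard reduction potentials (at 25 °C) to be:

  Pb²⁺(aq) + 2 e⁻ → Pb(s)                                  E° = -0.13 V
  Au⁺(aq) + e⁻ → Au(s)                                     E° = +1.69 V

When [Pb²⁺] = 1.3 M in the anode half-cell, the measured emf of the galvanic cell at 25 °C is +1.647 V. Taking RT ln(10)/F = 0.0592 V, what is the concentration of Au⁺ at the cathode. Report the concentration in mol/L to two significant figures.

0.0014 M

Au⁺/Au is the cathode, Pb²⁺/Pb the anode: E°cell = +1.82 V, n = 2.
Overall reaction: 2 Au⁺(aq) + Pb(s) → 2 Au(s) + Pb²⁺(aq); Q = [Pb²⁺]^1/[Au⁺]^2.
From E = E° − (0.0592/n) log Q: log Q = (E° − E)·n/0.0592 = (+1.82 − (+1.647))·2/0.0592 = 5.8446.
So 2·log[Au⁺] = 1·log(1.3) − log Q = 0.1139 − (5.8446) = -5.7307; log[Au⁺] = -5.7307 / 2 = -2.8653; [Au⁺] = 10^(-2.8653) ≈ 0.0014 M.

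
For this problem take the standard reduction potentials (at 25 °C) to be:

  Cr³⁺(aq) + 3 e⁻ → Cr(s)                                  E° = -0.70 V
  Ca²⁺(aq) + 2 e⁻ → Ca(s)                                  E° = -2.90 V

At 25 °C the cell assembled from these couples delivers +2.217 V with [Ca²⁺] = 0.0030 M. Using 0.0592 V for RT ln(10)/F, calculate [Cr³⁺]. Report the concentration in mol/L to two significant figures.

0.0012 M

Cr³⁺/Cr is the cathode, Ca²⁺/Ca the anode: E°cell = +2.20 V, n = 6.
Overall reaction: 2 Cr³⁺(aq) + 3 Ca(s) → 2 Cr(s) + 3 Ca²⁺(aq); Q = [Ca²⁺]^3/[Cr³⁺]^2.
From E = E° − (0.0592/n) log Q: log Q = (E° − E)·n/0.0592 = (+2.20 − (+2.217))·6/0.0592 = -1.7230.
So 2·log[Cr³⁺] = 3·log(0.003) − log Q = -7.5686 − (-1.7230) = -5.8456; log[Cr³⁺] = -5.8456 / 2 = -2.9228; [Cr³⁺] = 10^(-2.9228) ≈ 0.0012 M.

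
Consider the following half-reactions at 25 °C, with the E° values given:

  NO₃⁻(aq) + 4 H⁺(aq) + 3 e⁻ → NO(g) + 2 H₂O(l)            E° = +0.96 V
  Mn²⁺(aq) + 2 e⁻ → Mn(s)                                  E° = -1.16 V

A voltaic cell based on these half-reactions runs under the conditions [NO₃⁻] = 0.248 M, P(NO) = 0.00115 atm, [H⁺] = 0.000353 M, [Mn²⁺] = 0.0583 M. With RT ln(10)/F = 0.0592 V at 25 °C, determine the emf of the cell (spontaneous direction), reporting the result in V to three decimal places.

NO₃⁻/NO is the cathode (higher E°), Mn²⁺/Mn the anode: E°cell = +0.96 − (-1.16) = +2.12 V, n = 6.
Overall: 2 NO₃⁻(aq) + 8 H⁺(aq) + 3 Mn(s) → 2 NO(g) + 4 H₂O(l) + 3 Mn²⁺(aq)
Q = P(NO)^2·[Mn²⁺]^3 / ([NO₃⁻]^2·[H⁺]^8); log Q = 19.247.
E = E° − (0.0592/n) log Q = +2.12 − (0.0592/6)(19.247) = +1.930 V.

+1.930 V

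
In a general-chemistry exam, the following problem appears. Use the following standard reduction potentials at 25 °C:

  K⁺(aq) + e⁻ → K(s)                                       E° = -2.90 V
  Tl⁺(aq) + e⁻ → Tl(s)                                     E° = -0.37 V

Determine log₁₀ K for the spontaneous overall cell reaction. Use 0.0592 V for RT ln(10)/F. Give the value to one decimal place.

42.7

Cathode: Tl⁺/Tl; anode: K⁺/K. E°cell = +2.53 V, n = 1.
log K = nE°cell / 0.0592 = (1)(+2.53) / 0.0592 = 42.7.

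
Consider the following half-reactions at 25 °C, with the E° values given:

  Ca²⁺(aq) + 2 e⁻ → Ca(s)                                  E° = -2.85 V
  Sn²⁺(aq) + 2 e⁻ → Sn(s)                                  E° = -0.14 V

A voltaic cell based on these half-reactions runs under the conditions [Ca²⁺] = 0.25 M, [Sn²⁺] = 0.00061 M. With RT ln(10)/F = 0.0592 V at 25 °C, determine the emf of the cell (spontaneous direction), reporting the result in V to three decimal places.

Sn²⁺/Sn is the cathode (higher E°), Ca²⁺/Ca the anode: E°cell = -0.14 − (-2.85) = +2.71 V, n = 2.
Overall: Sn²⁺(aq) + Ca(s) → Sn(s) + Ca²⁺(aq)
Q = [Ca²⁺] / ([Sn²⁺]); log Q = 2.613.
E = E° − (0.0592/n) log Q = +2.71 − (0.0592/2)(2.613) = +2.633 V.

+2.633 V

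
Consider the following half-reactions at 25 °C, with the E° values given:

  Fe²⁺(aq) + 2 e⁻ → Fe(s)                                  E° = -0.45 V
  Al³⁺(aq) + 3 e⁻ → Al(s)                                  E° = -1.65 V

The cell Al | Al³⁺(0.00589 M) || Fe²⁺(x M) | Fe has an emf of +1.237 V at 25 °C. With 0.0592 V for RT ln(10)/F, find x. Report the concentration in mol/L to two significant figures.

0.58 M

Fe²⁺/Fe is the cathode, Al³⁺/Al the anode: E°cell = +1.20 V, n = 6.
Overall reaction: 3 Fe²⁺(aq) + 2 Al(s) → 3 Fe(s) + 2 Al³⁺(aq); Q = [Al³⁺]^2/[Fe²⁺]^3.
From E = E° − (0.0592/n) log Q: log Q = (E° − E)·n/0.0592 = (+1.20 − (+1.237))·6/0.0592 = -3.7500.
So 3·log[Fe²⁺] = 2·log(0.00589) − log Q = -4.4598 − (-3.7500) = -0.7098; log[Fe²⁺] = -0.7098 / 3 = -0.2366; [Fe²⁺] = 10^(-0.2366) ≈ 0.58 M.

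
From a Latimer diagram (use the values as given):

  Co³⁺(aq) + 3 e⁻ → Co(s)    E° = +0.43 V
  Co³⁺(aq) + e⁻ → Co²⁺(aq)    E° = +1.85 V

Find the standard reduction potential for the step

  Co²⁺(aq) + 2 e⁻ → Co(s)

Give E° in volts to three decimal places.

Sequential free energies add, so n₃E°₃ = n₁E°₁ + n₂E°₂.
With n₃ = 3, and the known step contributing 1×(+1.85) V, the unknown satisfies 2·E° = 3×(+0.43) − 1×(+1.85) = -0.560.
E° = -0.560 / 2 = -0.280 V.

-0.280 V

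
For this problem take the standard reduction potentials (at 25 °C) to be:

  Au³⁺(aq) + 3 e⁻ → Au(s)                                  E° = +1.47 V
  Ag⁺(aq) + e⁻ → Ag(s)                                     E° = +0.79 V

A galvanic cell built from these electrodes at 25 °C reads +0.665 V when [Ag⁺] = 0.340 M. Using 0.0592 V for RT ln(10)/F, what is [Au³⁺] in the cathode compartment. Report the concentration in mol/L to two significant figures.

Au³⁺/Au is the cathode, Ag⁺/Ag the anode: E°cell = +0.68 V, n = 3.
Overall reaction: Au³⁺(aq) + 3 Ag(s) → Au(s) + 3 Ag⁺(aq); Q = [Ag⁺]^3/[Au³⁺]^1.
From E = E° − (0.0592/n) log Q: log Q = (E° − E)·n/0.0592 = (+0.68 − (+0.665))·3/0.0592 = 0.7601.
So 1·log[Au³⁺] = 3·log(0.34) − log Q = -1.4056 − (0.7601) = -2.1657; [Au³⁺] = 10^(-2.1657) ≈ 0.0068 M.

0.0068 M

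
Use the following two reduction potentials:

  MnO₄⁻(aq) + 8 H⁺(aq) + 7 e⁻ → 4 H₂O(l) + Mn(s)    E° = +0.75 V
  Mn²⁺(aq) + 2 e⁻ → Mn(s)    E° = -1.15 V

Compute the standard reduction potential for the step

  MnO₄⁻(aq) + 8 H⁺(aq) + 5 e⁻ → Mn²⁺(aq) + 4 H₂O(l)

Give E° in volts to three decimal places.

+1.510 V

Sequential free energies add, so n₃E°₃ = n₁E°₁ + n₂E°₂.
With n₃ = 7, and the known step contributing 2×(-1.15) V, the unknown satisfies 5·E° = 7×(+0.75) − 2×(-1.15) = +7.550.
E° = +7.550 / 5 = +1.510 V.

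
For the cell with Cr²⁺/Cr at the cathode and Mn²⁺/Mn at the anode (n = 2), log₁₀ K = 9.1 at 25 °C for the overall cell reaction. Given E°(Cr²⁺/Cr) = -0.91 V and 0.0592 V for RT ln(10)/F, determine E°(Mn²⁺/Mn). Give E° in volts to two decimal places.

-1.18 V

E°cell = (0.0592/n)·log K = (0.0592/2)(9.1) = +0.269 V.
Since Cr²⁺/Cr is the cathode and Mn²⁺/Mn the anode, E°cell = E°(Cr²⁺/Cr) − E°(Mn²⁺/Mn).
So E°(Mn²⁺/Mn) = E°(Cr²⁺/Cr) − E°cell = (-0.91) − (+0.269) = -1.18 V.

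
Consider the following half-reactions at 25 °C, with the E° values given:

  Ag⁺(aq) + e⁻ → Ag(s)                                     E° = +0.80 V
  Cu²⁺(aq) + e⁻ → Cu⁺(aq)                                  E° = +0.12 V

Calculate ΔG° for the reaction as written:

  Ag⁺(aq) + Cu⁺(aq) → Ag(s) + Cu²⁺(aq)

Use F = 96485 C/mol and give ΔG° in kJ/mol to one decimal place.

-65.6 kJ/mol

As written, Ag⁺/Ag is reduced (cathode) and Cu²⁺/Cu⁺ is oxidised (anode), so E°cell = (+0.80) − (+0.12) = +0.68 V.
Balancing electrons gives n = 1.
ΔG° = −nFE° = −(1)(96485)(+0.68) = -65,610 J = -65.6 kJ/mol.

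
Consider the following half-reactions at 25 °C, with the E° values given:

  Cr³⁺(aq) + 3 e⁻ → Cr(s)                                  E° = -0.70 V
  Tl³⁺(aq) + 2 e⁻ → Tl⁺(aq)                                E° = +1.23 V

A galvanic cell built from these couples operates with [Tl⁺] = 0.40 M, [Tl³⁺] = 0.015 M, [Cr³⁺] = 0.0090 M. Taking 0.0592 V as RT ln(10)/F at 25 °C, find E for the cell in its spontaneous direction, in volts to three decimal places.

Tl³⁺/Tl⁺ is the cathode (higher E°), Cr³⁺/Cr the anode: E°cell = +1.23 − (-0.70) = +1.93 V, n = 6.
Overall: 3 Tl³⁺(aq) + 2 Cr(s) → 3 Tl⁺(aq) + 2 Cr³⁺(aq)
Q = [Tl⁺]^3·[Cr³⁺]^2 / ([Tl³⁺]^3); log Q = 0.186.
E = E° − (0.0592/n) log Q = +1.93 − (0.0592/6)(0.186) = +1.928 V.

+1.928 V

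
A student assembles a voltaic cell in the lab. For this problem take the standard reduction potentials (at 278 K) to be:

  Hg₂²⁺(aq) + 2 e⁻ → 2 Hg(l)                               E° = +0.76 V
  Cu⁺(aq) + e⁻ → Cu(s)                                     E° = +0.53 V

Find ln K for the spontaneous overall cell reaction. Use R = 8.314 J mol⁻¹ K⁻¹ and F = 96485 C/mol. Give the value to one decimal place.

19.2

Cathode: Hg₂²⁺/Hg; anode: Cu⁺/Cu. E°cell = (+0.76) − (+0.53) = +0.23 V, with n = 2.
ΔG° = −nFE° = −RT ln K, so ln K = nFE°/(RT) = (2)(96485)(+0.23) / ((8.314)(278)) = 19.203.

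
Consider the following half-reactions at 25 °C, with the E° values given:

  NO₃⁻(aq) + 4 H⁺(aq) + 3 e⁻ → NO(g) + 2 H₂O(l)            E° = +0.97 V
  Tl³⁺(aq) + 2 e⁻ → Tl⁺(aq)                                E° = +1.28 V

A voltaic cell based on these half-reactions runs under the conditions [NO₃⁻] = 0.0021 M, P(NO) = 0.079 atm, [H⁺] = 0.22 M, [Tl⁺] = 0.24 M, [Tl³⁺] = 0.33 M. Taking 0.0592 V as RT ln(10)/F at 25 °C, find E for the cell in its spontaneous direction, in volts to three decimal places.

Tl³⁺/Tl⁺ is the cathode (higher E°), NO₃⁻/NO the anode: E°cell = +1.28 − (+0.97) = +0.31 V, n = 6.
Overall: 3 Tl³⁺(aq) + 2 NO(g) + 4 H₂O(l) → 3 Tl⁺(aq) + 2 NO₃⁻(aq) + 8 H⁺(aq)
Q = [Tl⁺]^3·[NO₃⁻]^2·[H⁺]^8 / ([Tl³⁺]^3·P(NO)^2); log Q = -8.826.
E = E° − (0.0592/n) log Q = +0.31 − (0.0592/6)(-8.826) = +0.397 V.

+0.397 V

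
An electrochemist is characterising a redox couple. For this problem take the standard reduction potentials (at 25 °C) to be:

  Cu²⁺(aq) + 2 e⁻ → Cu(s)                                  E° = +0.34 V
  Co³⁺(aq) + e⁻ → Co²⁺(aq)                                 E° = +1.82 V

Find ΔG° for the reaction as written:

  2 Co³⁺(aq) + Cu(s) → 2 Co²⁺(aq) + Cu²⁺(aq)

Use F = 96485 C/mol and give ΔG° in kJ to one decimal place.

As written, Co³⁺/Co²⁺ is reduced (cathode) and Cu²⁺/Cu is oxidised (anode), so E°cell = (+1.82) − (+0.34) = +1.48 V.
Balancing electrons gives n = 2.
ΔG° = −nFE° = −(2)(96485)(+1.48) = -285,596 J = -285.6 kJ.

-285.6 kJ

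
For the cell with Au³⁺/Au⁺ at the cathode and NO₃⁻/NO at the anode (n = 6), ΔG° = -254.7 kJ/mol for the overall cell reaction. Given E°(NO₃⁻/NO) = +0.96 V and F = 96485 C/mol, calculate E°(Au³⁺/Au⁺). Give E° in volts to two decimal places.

+1.40 V

E°cell = −ΔG°/(nF) = −(-254.7×10³)/((6)(96485)) = +0.440 V.
Since Au³⁺/Au⁺ is the cathode and NO₃⁻/NO the anode, E°cell = E°(Au³⁺/Au⁺) − E°(NO₃⁻/NO).
So E°(Au³⁺/Au⁺) = E°cell + E°(NO₃⁻/NO) = +0.440 + (+0.96) = +1.40 V.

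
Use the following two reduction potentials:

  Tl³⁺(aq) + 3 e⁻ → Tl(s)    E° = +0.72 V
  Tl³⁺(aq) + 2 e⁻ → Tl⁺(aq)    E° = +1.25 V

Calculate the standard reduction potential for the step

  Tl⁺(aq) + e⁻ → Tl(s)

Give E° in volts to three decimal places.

-0.340 V

Sequential free energies add, so n₃E°₃ = n₁E°₁ + n₂E°₂.
With n₃ = 3, and the known step contributing 2×(+1.25) V, the unknown satisfies 1·E° = 3×(+0.72) − 2×(+1.25) = -0.340.
E° = -0.340 / 1 = -0.340 V.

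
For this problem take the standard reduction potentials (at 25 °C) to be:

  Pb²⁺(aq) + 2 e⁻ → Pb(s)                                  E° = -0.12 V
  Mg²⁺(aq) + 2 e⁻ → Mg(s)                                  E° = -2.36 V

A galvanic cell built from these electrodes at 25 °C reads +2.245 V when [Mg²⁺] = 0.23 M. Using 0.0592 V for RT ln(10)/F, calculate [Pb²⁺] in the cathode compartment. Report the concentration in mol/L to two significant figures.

Pb²⁺/Pb is the cathode, Mg²⁺/Mg the anode: E°cell = +2.24 V, n = 2.
Overall reaction: Pb²⁺(aq) + Mg(s) → Pb(s) + Mg²⁺(aq); Q = [Mg²⁺]^1/[Pb²⁺]^1.
From E = E° − (0.0592/n) log Q: log Q = (E° − E)·n/0.0592 = (+2.24 − (+2.245))·2/0.0592 = -0.1689.
So 1·log[Pb²⁺] = 1·log(0.23) − log Q = -0.6383 − (-0.1689) = -0.4694; [Pb²⁺] = 10^(-0.4694) ≈ 0.34 M.

0.34 M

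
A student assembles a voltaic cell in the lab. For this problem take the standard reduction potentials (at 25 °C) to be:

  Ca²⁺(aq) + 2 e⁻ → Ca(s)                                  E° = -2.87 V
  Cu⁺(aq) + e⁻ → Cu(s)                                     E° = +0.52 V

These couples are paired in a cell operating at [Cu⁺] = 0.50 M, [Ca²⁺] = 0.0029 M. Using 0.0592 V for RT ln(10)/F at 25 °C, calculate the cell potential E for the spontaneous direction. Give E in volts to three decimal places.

Cu⁺/Cu is the cathode (higher E°), Ca²⁺/Ca the anode: E°cell = +0.52 − (-2.87) = +3.39 V, n = 2.
Overall: 2 Cu⁺(aq) + Ca(s) → 2 Cu(s) + Ca²⁺(aq)
Q = [Ca²⁺] / ([Cu⁺]^2); log Q = -1.936.
E = E° − (0.0592/n) log Q = +3.39 − (0.0592/2)(-1.936) = +3.447 V.

+3.447 V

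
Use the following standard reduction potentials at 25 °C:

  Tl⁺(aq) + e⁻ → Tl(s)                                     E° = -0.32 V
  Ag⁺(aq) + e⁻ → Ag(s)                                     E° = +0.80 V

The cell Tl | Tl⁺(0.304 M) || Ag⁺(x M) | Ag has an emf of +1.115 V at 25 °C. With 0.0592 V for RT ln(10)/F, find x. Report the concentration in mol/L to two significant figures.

Ag⁺/Ag is the cathode, Tl⁺/Tl the anode: E°cell = +1.12 V, n = 1.
Overall reaction: Ag⁺(aq) + Tl(s) → Ag(s) + Tl⁺(aq); Q = [Tl⁺]^1/[Ag⁺]^1.
From E = E° − (0.0592/n) log Q: log Q = (E° − E)·n/0.0592 = (+1.12 − (+1.115))·1/0.0592 = 0.0845.
So 1·log[Ag⁺] = 1·log(0.304) − log Q = -0.5171 − (0.0845) = -0.6016; [Ag⁺] = 10^(-0.6016) ≈ 0.25 M.

0.25 M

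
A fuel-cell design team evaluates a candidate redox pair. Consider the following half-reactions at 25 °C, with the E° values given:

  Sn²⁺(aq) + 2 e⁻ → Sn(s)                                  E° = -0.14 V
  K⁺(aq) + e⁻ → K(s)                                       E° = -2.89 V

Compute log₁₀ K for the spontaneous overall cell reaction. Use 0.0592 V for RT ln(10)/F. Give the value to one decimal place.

92.9

Cathode: Sn²⁺/Sn; anode: K⁺/K. E°cell = +2.75 V, n = 2.
log K = nE°cell / 0.0592 = (2)(+2.75) / 0.0592 = 92.9.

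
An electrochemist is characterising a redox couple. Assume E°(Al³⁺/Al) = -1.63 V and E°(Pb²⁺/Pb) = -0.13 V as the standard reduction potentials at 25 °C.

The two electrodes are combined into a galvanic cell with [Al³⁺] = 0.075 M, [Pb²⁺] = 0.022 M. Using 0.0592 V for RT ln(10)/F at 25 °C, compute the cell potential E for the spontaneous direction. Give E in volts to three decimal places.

Pb²⁺/Pb is the cathode (higher E°), Al³⁺/Al the anode: E°cell = -0.13 − (-1.63) = +1.50 V, n = 6.
Overall: 3 Pb²⁺(aq) + 2 Al(s) → 3 Pb(s) + 2 Al³⁺(aq)
Q = [Al³⁺]^2 / ([Pb²⁺]^3); log Q = 2.723.
E = E° − (0.0592/n) log Q = +1.50 − (0.0592/6)(2.723) = +1.473 V.

+1.473 V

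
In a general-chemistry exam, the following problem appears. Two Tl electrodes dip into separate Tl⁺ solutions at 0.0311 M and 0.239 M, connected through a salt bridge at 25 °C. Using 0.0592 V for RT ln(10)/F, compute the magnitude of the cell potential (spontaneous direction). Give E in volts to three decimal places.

+0.052 V

For a concentration cell E°cell = 0. The 0.239 M side is the cathode (reduction is favoured where [Tl⁺] is higher).
With n = 1, E = −(0.0592/1) log([Tl⁺]ₐₙ/[Tl⁺]꜀ₐₜ) = −(0.0592/1) log(0.0311/0.239) = −(0.0592/1)(-0.886) = +0.052 V.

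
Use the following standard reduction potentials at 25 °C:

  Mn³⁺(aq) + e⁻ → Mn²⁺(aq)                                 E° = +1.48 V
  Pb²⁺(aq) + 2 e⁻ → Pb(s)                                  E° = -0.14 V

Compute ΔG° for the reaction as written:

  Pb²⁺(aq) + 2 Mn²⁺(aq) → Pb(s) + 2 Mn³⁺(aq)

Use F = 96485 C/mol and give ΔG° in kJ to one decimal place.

As written, Pb²⁺/Pb is reduced (cathode) and Mn³⁺/Mn²⁺ is oxidised (anode), so E°cell = (-0.14) − (+1.48) = -1.62 V.
Balancing electrons gives n = 2.
ΔG° = −nFE° = −(2)(96485)(-1.62) = 312,611 J = +312.6 kJ.

+312.6 kJ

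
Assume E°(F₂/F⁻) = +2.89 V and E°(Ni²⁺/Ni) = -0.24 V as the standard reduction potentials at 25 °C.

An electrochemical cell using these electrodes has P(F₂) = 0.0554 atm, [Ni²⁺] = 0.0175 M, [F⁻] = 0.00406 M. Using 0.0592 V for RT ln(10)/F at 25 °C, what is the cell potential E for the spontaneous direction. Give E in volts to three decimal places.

F₂/F⁻ is the cathode (higher E°), Ni²⁺/Ni the anode: E°cell = +2.89 − (-0.24) = +3.13 V, n = 2.
Overall: F₂(g) + Ni(s) → 2 F⁻(aq) + Ni²⁺(aq)
Q = [F⁻]^2·[Ni²⁺] / (P(F₂)); log Q = -5.283.
E = E° − (0.0592/n) log Q = +3.13 − (0.0592/2)(-5.283) = +3.286 V.

+3.286 V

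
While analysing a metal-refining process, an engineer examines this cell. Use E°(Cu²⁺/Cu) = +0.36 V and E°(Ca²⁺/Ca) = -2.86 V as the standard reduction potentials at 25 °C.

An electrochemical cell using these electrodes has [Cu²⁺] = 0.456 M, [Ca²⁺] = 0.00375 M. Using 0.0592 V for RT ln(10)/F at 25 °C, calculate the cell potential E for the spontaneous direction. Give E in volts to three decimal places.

Cu²⁺/Cu is the cathode (higher E°), Ca²⁺/Ca the anode: E°cell = +0.36 − (-2.86) = +3.22 V, n = 2.
Overall: Cu²⁺(aq) + Ca(s) → Cu(s) + Ca²⁺(aq)
Q = [Ca²⁺] / ([Cu²⁺]); log Q = -2.085.
E = E° − (0.0592/n) log Q = +3.22 − (0.0592/2)(-2.085) = +3.282 V.

+3.282 V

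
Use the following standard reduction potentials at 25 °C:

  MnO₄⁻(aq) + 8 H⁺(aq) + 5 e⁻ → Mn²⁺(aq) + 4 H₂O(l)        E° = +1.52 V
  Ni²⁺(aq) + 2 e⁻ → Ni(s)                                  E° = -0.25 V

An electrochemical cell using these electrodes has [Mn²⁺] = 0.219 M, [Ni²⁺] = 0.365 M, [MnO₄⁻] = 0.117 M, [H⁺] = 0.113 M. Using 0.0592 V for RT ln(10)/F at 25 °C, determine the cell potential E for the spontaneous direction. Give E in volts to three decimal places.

MnO₄⁻/Mn²⁺ is the cathode (higher E°), Ni²⁺/Ni the anode: E°cell = +1.52 − (-0.25) = +1.77 V, n = 10.
Overall: 2 MnO₄⁻(aq) + 16 H⁺(aq) + 5 Ni(s) → 2 Mn²⁺(aq) + 8 H₂O(l) + 5 Ni²⁺(aq)
Q = [Mn²⁺]^2·[Ni²⁺]^5 / ([MnO₄⁻]^2·[H⁺]^16); log Q = 13.507.
E = E° − (0.0592/n) log Q = +1.77 − (0.0592/10)(13.507) = +1.690 V.

+1.690 V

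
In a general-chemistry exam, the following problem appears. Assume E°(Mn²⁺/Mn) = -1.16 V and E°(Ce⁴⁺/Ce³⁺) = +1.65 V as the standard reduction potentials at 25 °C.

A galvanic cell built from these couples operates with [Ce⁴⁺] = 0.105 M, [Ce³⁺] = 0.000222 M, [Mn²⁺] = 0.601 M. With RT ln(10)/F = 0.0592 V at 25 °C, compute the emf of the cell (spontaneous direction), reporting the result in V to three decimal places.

+2.975 V

Ce⁴⁺/Ce³⁺ is the cathode (higher E°), Mn²⁺/Mn the anode: E°cell = +1.65 − (-1.16) = +2.81 V, n = 2.
Overall: 2 Ce⁴⁺(aq) + Mn(s) → 2 Ce³⁺(aq) + Mn²⁺(aq)
Q = [Ce³⁺]^2·[Mn²⁺] / ([Ce⁴⁺]^2); log Q = -5.571.
E = E° − (0.0592/n) log Q = +2.81 − (0.0592/2)(-5.571) = +2.975 V.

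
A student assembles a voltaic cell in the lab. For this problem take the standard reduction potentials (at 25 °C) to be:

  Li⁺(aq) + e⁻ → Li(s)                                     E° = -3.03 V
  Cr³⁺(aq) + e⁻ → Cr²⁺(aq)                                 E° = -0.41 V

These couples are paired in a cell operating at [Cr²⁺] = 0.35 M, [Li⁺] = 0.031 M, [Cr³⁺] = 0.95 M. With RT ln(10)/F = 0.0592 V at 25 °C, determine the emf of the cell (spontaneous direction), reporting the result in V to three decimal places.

Cr³⁺/Cr²⁺ is the cathode (higher E°), Li⁺/Li the anode: E°cell = -0.41 − (-3.03) = +2.62 V, n = 1.
Overall: Cr³⁺(aq) + Li(s) → Cr²⁺(aq) + Li⁺(aq)
Q = [Cr²⁺]·[Li⁺] / ([Cr³⁺]); log Q = -1.942.
E = E° − (0.0592/n) log Q = +2.62 − (0.0592/1)(-1.942) = +2.735 V.

+2.735 V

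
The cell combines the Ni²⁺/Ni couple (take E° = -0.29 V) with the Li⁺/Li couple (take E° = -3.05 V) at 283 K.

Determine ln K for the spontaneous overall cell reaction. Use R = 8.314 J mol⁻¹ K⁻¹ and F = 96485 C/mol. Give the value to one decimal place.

226.4

Cathode: Ni²⁺/Ni; anode: Li⁺/Li. E°cell = (-0.29) − (-3.05) = +2.76 V, with n = 2.
ΔG° = −nFE° = −RT ln K, so ln K = nFE°/(RT) = (2)(96485)(+2.76) / ((8.314)(283)) = 226.361.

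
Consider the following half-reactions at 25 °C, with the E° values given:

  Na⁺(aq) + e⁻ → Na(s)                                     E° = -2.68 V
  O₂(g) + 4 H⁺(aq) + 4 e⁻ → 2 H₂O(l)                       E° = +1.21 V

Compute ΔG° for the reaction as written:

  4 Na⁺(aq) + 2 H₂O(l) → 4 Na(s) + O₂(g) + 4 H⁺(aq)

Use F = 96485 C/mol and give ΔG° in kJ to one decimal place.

As written, Na⁺/Na is reduced (cathode) and O₂/H₂O is oxidised (anode), so E°cell = (-2.68) − (+1.21) = -3.89 V.
Balancing electrons gives n = 4.
ΔG° = −nFE° = −(4)(96485)(-3.89) = 1,501,307 J = +1501.3 kJ.

+1501.3 kJ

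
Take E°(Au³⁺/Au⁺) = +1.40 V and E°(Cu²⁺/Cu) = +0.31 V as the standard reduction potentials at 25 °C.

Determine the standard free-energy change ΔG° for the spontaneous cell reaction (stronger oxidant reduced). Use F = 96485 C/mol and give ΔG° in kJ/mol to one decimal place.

-210.3 kJ/mol

Au³⁺/Au⁺ (E° = +1.40 V) is the cathode; Cu²⁺/Cu (E° = +0.31 V) is the anode, so E°cell = +1.09 V.
Balancing electrons gives n = 2 (lcm of 2 and 2).
ΔG° = −nFE° = −(2)(96485)(+1.09) = -210,337 J = -210.3 kJ/mol.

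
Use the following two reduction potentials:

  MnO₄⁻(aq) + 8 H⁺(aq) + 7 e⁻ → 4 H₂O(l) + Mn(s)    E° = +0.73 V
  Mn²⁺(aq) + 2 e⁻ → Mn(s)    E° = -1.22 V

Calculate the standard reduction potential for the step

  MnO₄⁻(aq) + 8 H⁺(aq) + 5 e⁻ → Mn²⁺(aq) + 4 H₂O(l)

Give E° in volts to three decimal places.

+1.510 V

Sequential free energies add, so n₃E°₃ = n₁E°₁ + n₂E°₂.
With n₃ = 7, and the known step contributing 2×(-1.22) V, the unknown satisfies 5·E° = 7×(+0.73) − 2×(-1.22) = +7.550.
E° = +7.550 / 5 = +1.510 V.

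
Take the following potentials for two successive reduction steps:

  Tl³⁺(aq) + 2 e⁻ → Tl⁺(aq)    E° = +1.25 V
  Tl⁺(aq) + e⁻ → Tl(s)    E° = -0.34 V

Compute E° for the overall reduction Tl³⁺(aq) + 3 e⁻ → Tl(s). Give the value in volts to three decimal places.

+0.720 V

Since ΔG° = −nFE° is additive over sequential reductions, n₃E°₃ = n₁E°₁ + n₂E°₂.
E°₃ = (2×+1.25 + 1×-0.34) / 3 = (+2.160) / 3 = +0.720 V.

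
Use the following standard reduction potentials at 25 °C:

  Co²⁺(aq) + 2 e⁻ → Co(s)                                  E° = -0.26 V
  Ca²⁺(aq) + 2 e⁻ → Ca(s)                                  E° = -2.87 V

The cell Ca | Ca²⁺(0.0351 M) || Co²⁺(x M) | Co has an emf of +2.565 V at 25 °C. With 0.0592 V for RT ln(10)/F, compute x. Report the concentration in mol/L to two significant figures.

Co²⁺/Co is the cathode, Ca²⁺/Ca the anode: E°cell = +2.61 V, n = 2.
Overall reaction: Co²⁺(aq) + Ca(s) → Co(s) + Ca²⁺(aq); Q = [Ca²⁺]^1/[Co²⁺]^1.
From E = E° − (0.0592/n) log Q: log Q = (E° − E)·n/0.0592 = (+2.61 − (+2.565))·2/0.0592 = 1.5203.
So 1·log[Co²⁺] = 1·log(0.0351) − log Q = -1.4547 − (1.5203) = -2.9750; [Co²⁺] = 10^(-2.9750) ≈ 0.0011 M.

0.0011 M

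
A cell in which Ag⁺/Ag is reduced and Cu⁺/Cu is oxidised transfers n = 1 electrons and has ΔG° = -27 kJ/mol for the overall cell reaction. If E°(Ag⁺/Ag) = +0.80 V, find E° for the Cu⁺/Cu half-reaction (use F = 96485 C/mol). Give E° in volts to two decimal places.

+0.52 V

E°cell = −ΔG°/(nF) = −(-27×10³)/((1)(96485)) = +0.280 V.
Since Ag⁺/Ag is the cathode and Cu⁺/Cu the anode, E°cell = E°(Ag⁺/Ag) − E°(Cu⁺/Cu).
So E°(Cu⁺/Cu) = E°(Ag⁺/Ag) − E°cell = (+0.80) − (+0.280) = +0.52 V.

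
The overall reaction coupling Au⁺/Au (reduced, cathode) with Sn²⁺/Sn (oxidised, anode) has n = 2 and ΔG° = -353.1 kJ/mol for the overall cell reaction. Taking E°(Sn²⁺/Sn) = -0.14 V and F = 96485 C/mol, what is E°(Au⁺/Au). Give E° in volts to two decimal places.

+1.69 V

E°cell = −ΔG°/(nF) = −(-353.1×10³)/((2)(96485)) = +1.830 V.
Since Au⁺/Au is the cathode and Sn²⁺/Sn the anode, E°cell = E°(Au⁺/Au) − E°(Sn²⁺/Sn).
So E°(Au⁺/Au) = E°cell + E°(Sn²⁺/Sn) = +1.830 + (-0.14) = +1.69 V.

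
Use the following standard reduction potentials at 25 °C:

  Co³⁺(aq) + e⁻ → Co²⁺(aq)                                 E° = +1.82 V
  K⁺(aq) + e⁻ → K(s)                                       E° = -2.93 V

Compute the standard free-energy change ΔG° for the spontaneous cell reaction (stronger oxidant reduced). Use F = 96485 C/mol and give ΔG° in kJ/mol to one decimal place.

-458.3 kJ/mol

Co³⁺/Co²⁺ (E° = +1.82 V) is the cathode; K⁺/K (E° = -2.93 V) is the anode, so E°cell = +4.75 V.
Balancing electrons gives n = 1 (lcm of 1 and 1).
ΔG° = −nFE° = −(1)(96485)(+4.75) = -458,304 J = -458.3 kJ/mol.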